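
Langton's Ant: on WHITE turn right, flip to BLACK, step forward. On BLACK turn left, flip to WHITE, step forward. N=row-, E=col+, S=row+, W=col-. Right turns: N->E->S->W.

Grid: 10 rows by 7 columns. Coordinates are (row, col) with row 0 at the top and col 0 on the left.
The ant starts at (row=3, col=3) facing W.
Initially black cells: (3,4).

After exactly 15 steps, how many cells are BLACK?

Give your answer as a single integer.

Step 1: on WHITE (3,3): turn R to N, flip to black, move to (2,3). |black|=2
Step 2: on WHITE (2,3): turn R to E, flip to black, move to (2,4). |black|=3
Step 3: on WHITE (2,4): turn R to S, flip to black, move to (3,4). |black|=4
Step 4: on BLACK (3,4): turn L to E, flip to white, move to (3,5). |black|=3
Step 5: on WHITE (3,5): turn R to S, flip to black, move to (4,5). |black|=4
Step 6: on WHITE (4,5): turn R to W, flip to black, move to (4,4). |black|=5
Step 7: on WHITE (4,4): turn R to N, flip to black, move to (3,4). |black|=6
Step 8: on WHITE (3,4): turn R to E, flip to black, move to (3,5). |black|=7
Step 9: on BLACK (3,5): turn L to N, flip to white, move to (2,5). |black|=6
Step 10: on WHITE (2,5): turn R to E, flip to black, move to (2,6). |black|=7
Step 11: on WHITE (2,6): turn R to S, flip to black, move to (3,6). |black|=8
Step 12: on WHITE (3,6): turn R to W, flip to black, move to (3,5). |black|=9
Step 13: on WHITE (3,5): turn R to N, flip to black, move to (2,5). |black|=10
Step 14: on BLACK (2,5): turn L to W, flip to white, move to (2,4). |black|=9
Step 15: on BLACK (2,4): turn L to S, flip to white, move to (3,4). |black|=8

Answer: 8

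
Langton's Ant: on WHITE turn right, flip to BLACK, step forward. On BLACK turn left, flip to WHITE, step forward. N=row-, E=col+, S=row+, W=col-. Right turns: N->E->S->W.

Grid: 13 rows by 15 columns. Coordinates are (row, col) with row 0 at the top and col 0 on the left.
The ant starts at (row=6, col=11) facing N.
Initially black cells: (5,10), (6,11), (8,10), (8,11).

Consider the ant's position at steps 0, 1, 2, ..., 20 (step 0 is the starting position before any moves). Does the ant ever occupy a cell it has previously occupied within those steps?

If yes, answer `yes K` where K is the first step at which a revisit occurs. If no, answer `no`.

Step 1: on BLACK (6,11): turn L to W, flip to white, move to (6,10). |black|=3 — new cell
Step 2: on WHITE (6,10): turn R to N, flip to black, move to (5,10). |black|=4 — new cell
Step 3: on BLACK (5,10): turn L to W, flip to white, move to (5,9). |black|=3 — new cell
Step 4: on WHITE (5,9): turn R to N, flip to black, move to (4,9). |black|=4 — new cell
Step 5: on WHITE (4,9): turn R to E, flip to black, move to (4,10). |black|=5 — new cell
Step 6: on WHITE (4,10): turn R to S, flip to black, move to (5,10). |black|=6 — REVISIT

Answer: yes 6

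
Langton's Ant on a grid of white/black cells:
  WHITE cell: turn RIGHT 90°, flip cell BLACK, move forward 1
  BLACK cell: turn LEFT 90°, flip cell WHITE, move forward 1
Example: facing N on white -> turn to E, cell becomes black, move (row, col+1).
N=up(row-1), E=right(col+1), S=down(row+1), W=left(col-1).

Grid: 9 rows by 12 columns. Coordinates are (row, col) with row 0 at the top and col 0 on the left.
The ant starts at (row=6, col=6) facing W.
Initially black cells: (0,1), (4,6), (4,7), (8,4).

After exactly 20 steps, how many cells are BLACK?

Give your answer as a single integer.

Step 1: on WHITE (6,6): turn R to N, flip to black, move to (5,6). |black|=5
Step 2: on WHITE (5,6): turn R to E, flip to black, move to (5,7). |black|=6
Step 3: on WHITE (5,7): turn R to S, flip to black, move to (6,7). |black|=7
Step 4: on WHITE (6,7): turn R to W, flip to black, move to (6,6). |black|=8
Step 5: on BLACK (6,6): turn L to S, flip to white, move to (7,6). |black|=7
Step 6: on WHITE (7,6): turn R to W, flip to black, move to (7,5). |black|=8
Step 7: on WHITE (7,5): turn R to N, flip to black, move to (6,5). |black|=9
Step 8: on WHITE (6,5): turn R to E, flip to black, move to (6,6). |black|=10
Step 9: on WHITE (6,6): turn R to S, flip to black, move to (7,6). |black|=11
Step 10: on BLACK (7,6): turn L to E, flip to white, move to (7,7). |black|=10
Step 11: on WHITE (7,7): turn R to S, flip to black, move to (8,7). |black|=11
Step 12: on WHITE (8,7): turn R to W, flip to black, move to (8,6). |black|=12
Step 13: on WHITE (8,6): turn R to N, flip to black, move to (7,6). |black|=13
Step 14: on WHITE (7,6): turn R to E, flip to black, move to (7,7). |black|=14
Step 15: on BLACK (7,7): turn L to N, flip to white, move to (6,7). |black|=13
Step 16: on BLACK (6,7): turn L to W, flip to white, move to (6,6). |black|=12
Step 17: on BLACK (6,6): turn L to S, flip to white, move to (7,6). |black|=11
Step 18: on BLACK (7,6): turn L to E, flip to white, move to (7,7). |black|=10
Step 19: on WHITE (7,7): turn R to S, flip to black, move to (8,7). |black|=11
Step 20: on BLACK (8,7): turn L to E, flip to white, move to (8,8). |black|=10

Answer: 10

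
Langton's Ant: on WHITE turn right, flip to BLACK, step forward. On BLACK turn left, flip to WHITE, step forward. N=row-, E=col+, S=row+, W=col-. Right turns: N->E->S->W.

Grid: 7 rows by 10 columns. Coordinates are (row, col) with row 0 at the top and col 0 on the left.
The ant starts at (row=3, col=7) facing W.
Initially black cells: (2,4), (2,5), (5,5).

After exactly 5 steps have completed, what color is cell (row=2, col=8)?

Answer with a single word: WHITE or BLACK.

Answer: BLACK

Derivation:
Step 1: on WHITE (3,7): turn R to N, flip to black, move to (2,7). |black|=4
Step 2: on WHITE (2,7): turn R to E, flip to black, move to (2,8). |black|=5
Step 3: on WHITE (2,8): turn R to S, flip to black, move to (3,8). |black|=6
Step 4: on WHITE (3,8): turn R to W, flip to black, move to (3,7). |black|=7
Step 5: on BLACK (3,7): turn L to S, flip to white, move to (4,7). |black|=6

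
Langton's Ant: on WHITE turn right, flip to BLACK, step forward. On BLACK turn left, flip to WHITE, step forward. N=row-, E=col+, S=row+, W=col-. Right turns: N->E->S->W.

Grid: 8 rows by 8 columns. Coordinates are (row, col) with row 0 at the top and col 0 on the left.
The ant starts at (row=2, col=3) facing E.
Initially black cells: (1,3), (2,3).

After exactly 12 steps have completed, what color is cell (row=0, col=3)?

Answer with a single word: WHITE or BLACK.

Step 1: on BLACK (2,3): turn L to N, flip to white, move to (1,3). |black|=1
Step 2: on BLACK (1,3): turn L to W, flip to white, move to (1,2). |black|=0
Step 3: on WHITE (1,2): turn R to N, flip to black, move to (0,2). |black|=1
Step 4: on WHITE (0,2): turn R to E, flip to black, move to (0,3). |black|=2
Step 5: on WHITE (0,3): turn R to S, flip to black, move to (1,3). |black|=3
Step 6: on WHITE (1,3): turn R to W, flip to black, move to (1,2). |black|=4
Step 7: on BLACK (1,2): turn L to S, flip to white, move to (2,2). |black|=3
Step 8: on WHITE (2,2): turn R to W, flip to black, move to (2,1). |black|=4
Step 9: on WHITE (2,1): turn R to N, flip to black, move to (1,1). |black|=5
Step 10: on WHITE (1,1): turn R to E, flip to black, move to (1,2). |black|=6
Step 11: on WHITE (1,2): turn R to S, flip to black, move to (2,2). |black|=7
Step 12: on BLACK (2,2): turn L to E, flip to white, move to (2,3). |black|=6

Answer: BLACK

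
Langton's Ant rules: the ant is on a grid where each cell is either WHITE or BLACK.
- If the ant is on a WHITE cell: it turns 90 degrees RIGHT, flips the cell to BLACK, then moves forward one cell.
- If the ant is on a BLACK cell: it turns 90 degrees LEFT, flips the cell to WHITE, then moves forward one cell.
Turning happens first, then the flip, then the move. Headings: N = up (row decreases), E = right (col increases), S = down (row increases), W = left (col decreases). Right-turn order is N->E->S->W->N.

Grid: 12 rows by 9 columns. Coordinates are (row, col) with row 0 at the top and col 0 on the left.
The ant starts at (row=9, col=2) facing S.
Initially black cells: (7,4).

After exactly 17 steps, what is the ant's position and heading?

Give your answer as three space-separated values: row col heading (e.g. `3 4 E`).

Answer: 9 3 E

Derivation:
Step 1: on WHITE (9,2): turn R to W, flip to black, move to (9,1). |black|=2
Step 2: on WHITE (9,1): turn R to N, flip to black, move to (8,1). |black|=3
Step 3: on WHITE (8,1): turn R to E, flip to black, move to (8,2). |black|=4
Step 4: on WHITE (8,2): turn R to S, flip to black, move to (9,2). |black|=5
Step 5: on BLACK (9,2): turn L to E, flip to white, move to (9,3). |black|=4
Step 6: on WHITE (9,3): turn R to S, flip to black, move to (10,3). |black|=5
Step 7: on WHITE (10,3): turn R to W, flip to black, move to (10,2). |black|=6
Step 8: on WHITE (10,2): turn R to N, flip to black, move to (9,2). |black|=7
Step 9: on WHITE (9,2): turn R to E, flip to black, move to (9,3). |black|=8
Step 10: on BLACK (9,3): turn L to N, flip to white, move to (8,3). |black|=7
Step 11: on WHITE (8,3): turn R to E, flip to black, move to (8,4). |black|=8
Step 12: on WHITE (8,4): turn R to S, flip to black, move to (9,4). |black|=9
Step 13: on WHITE (9,4): turn R to W, flip to black, move to (9,3). |black|=10
Step 14: on WHITE (9,3): turn R to N, flip to black, move to (8,3). |black|=11
Step 15: on BLACK (8,3): turn L to W, flip to white, move to (8,2). |black|=10
Step 16: on BLACK (8,2): turn L to S, flip to white, move to (9,2). |black|=9
Step 17: on BLACK (9,2): turn L to E, flip to white, move to (9,3). |black|=8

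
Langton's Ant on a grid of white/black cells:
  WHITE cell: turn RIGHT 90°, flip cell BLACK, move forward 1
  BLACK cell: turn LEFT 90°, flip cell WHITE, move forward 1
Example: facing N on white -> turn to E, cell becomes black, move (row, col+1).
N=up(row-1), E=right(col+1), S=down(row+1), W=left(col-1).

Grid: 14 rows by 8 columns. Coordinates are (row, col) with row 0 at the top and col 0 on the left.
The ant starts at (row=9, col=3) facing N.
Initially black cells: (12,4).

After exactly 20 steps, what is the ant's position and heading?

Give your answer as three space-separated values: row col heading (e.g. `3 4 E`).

Answer: 11 1 S

Derivation:
Step 1: on WHITE (9,3): turn R to E, flip to black, move to (9,4). |black|=2
Step 2: on WHITE (9,4): turn R to S, flip to black, move to (10,4). |black|=3
Step 3: on WHITE (10,4): turn R to W, flip to black, move to (10,3). |black|=4
Step 4: on WHITE (10,3): turn R to N, flip to black, move to (9,3). |black|=5
Step 5: on BLACK (9,3): turn L to W, flip to white, move to (9,2). |black|=4
Step 6: on WHITE (9,2): turn R to N, flip to black, move to (8,2). |black|=5
Step 7: on WHITE (8,2): turn R to E, flip to black, move to (8,3). |black|=6
Step 8: on WHITE (8,3): turn R to S, flip to black, move to (9,3). |black|=7
Step 9: on WHITE (9,3): turn R to W, flip to black, move to (9,2). |black|=8
Step 10: on BLACK (9,2): turn L to S, flip to white, move to (10,2). |black|=7
Step 11: on WHITE (10,2): turn R to W, flip to black, move to (10,1). |black|=8
Step 12: on WHITE (10,1): turn R to N, flip to black, move to (9,1). |black|=9
Step 13: on WHITE (9,1): turn R to E, flip to black, move to (9,2). |black|=10
Step 14: on WHITE (9,2): turn R to S, flip to black, move to (10,2). |black|=11
Step 15: on BLACK (10,2): turn L to E, flip to white, move to (10,3). |black|=10
Step 16: on BLACK (10,3): turn L to N, flip to white, move to (9,3). |black|=9
Step 17: on BLACK (9,3): turn L to W, flip to white, move to (9,2). |black|=8
Step 18: on BLACK (9,2): turn L to S, flip to white, move to (10,2). |black|=7
Step 19: on WHITE (10,2): turn R to W, flip to black, move to (10,1). |black|=8
Step 20: on BLACK (10,1): turn L to S, flip to white, move to (11,1). |black|=7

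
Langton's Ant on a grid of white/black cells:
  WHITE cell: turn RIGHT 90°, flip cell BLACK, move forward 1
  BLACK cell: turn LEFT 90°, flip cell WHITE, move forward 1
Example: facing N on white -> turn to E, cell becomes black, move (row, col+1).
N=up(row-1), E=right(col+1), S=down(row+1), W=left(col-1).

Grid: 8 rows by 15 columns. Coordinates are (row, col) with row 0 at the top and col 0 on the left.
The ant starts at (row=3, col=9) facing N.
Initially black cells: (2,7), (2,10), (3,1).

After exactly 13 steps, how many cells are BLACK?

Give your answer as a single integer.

Answer: 12

Derivation:
Step 1: on WHITE (3,9): turn R to E, flip to black, move to (3,10). |black|=4
Step 2: on WHITE (3,10): turn R to S, flip to black, move to (4,10). |black|=5
Step 3: on WHITE (4,10): turn R to W, flip to black, move to (4,9). |black|=6
Step 4: on WHITE (4,9): turn R to N, flip to black, move to (3,9). |black|=7
Step 5: on BLACK (3,9): turn L to W, flip to white, move to (3,8). |black|=6
Step 6: on WHITE (3,8): turn R to N, flip to black, move to (2,8). |black|=7
Step 7: on WHITE (2,8): turn R to E, flip to black, move to (2,9). |black|=8
Step 8: on WHITE (2,9): turn R to S, flip to black, move to (3,9). |black|=9
Step 9: on WHITE (3,9): turn R to W, flip to black, move to (3,8). |black|=10
Step 10: on BLACK (3,8): turn L to S, flip to white, move to (4,8). |black|=9
Step 11: on WHITE (4,8): turn R to W, flip to black, move to (4,7). |black|=10
Step 12: on WHITE (4,7): turn R to N, flip to black, move to (3,7). |black|=11
Step 13: on WHITE (3,7): turn R to E, flip to black, move to (3,8). |black|=12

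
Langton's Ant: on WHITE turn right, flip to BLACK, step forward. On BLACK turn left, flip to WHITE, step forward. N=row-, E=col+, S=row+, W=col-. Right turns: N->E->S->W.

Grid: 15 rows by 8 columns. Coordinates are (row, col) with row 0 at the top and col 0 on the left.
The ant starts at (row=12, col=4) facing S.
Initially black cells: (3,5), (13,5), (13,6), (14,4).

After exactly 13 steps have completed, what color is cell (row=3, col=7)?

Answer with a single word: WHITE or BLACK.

Step 1: on WHITE (12,4): turn R to W, flip to black, move to (12,3). |black|=5
Step 2: on WHITE (12,3): turn R to N, flip to black, move to (11,3). |black|=6
Step 3: on WHITE (11,3): turn R to E, flip to black, move to (11,4). |black|=7
Step 4: on WHITE (11,4): turn R to S, flip to black, move to (12,4). |black|=8
Step 5: on BLACK (12,4): turn L to E, flip to white, move to (12,5). |black|=7
Step 6: on WHITE (12,5): turn R to S, flip to black, move to (13,5). |black|=8
Step 7: on BLACK (13,5): turn L to E, flip to white, move to (13,6). |black|=7
Step 8: on BLACK (13,6): turn L to N, flip to white, move to (12,6). |black|=6
Step 9: on WHITE (12,6): turn R to E, flip to black, move to (12,7). |black|=7
Step 10: on WHITE (12,7): turn R to S, flip to black, move to (13,7). |black|=8
Step 11: on WHITE (13,7): turn R to W, flip to black, move to (13,6). |black|=9
Step 12: on WHITE (13,6): turn R to N, flip to black, move to (12,6). |black|=10
Step 13: on BLACK (12,6): turn L to W, flip to white, move to (12,5). |black|=9

Answer: WHITE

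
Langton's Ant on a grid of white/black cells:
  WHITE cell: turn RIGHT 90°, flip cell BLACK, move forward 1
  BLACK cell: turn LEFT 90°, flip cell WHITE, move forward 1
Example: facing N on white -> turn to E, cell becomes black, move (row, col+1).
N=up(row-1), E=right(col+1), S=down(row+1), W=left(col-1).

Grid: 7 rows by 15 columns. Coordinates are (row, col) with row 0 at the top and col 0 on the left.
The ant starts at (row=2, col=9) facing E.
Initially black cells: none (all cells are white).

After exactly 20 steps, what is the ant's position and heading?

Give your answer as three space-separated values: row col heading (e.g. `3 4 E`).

Step 1: on WHITE (2,9): turn R to S, flip to black, move to (3,9). |black|=1
Step 2: on WHITE (3,9): turn R to W, flip to black, move to (3,8). |black|=2
Step 3: on WHITE (3,8): turn R to N, flip to black, move to (2,8). |black|=3
Step 4: on WHITE (2,8): turn R to E, flip to black, move to (2,9). |black|=4
Step 5: on BLACK (2,9): turn L to N, flip to white, move to (1,9). |black|=3
Step 6: on WHITE (1,9): turn R to E, flip to black, move to (1,10). |black|=4
Step 7: on WHITE (1,10): turn R to S, flip to black, move to (2,10). |black|=5
Step 8: on WHITE (2,10): turn R to W, flip to black, move to (2,9). |black|=6
Step 9: on WHITE (2,9): turn R to N, flip to black, move to (1,9). |black|=7
Step 10: on BLACK (1,9): turn L to W, flip to white, move to (1,8). |black|=6
Step 11: on WHITE (1,8): turn R to N, flip to black, move to (0,8). |black|=7
Step 12: on WHITE (0,8): turn R to E, flip to black, move to (0,9). |black|=8
Step 13: on WHITE (0,9): turn R to S, flip to black, move to (1,9). |black|=9
Step 14: on WHITE (1,9): turn R to W, flip to black, move to (1,8). |black|=10
Step 15: on BLACK (1,8): turn L to S, flip to white, move to (2,8). |black|=9
Step 16: on BLACK (2,8): turn L to E, flip to white, move to (2,9). |black|=8
Step 17: on BLACK (2,9): turn L to N, flip to white, move to (1,9). |black|=7
Step 18: on BLACK (1,9): turn L to W, flip to white, move to (1,8). |black|=6
Step 19: on WHITE (1,8): turn R to N, flip to black, move to (0,8). |black|=7
Step 20: on BLACK (0,8): turn L to W, flip to white, move to (0,7). |black|=6

Answer: 0 7 W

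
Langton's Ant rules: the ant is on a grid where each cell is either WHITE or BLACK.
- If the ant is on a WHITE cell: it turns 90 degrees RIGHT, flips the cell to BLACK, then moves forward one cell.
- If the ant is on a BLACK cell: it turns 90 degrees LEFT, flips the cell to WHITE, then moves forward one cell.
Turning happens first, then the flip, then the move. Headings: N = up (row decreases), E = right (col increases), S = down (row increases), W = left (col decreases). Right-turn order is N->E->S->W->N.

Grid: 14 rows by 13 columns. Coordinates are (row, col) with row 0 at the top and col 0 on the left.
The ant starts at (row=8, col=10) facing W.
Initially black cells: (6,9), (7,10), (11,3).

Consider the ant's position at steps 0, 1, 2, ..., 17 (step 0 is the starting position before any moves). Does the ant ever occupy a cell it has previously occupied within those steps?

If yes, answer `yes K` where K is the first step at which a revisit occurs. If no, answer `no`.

Answer: yes 7

Derivation:
Step 1: on WHITE (8,10): turn R to N, flip to black, move to (7,10). |black|=4 — new cell
Step 2: on BLACK (7,10): turn L to W, flip to white, move to (7,9). |black|=3 — new cell
Step 3: on WHITE (7,9): turn R to N, flip to black, move to (6,9). |black|=4 — new cell
Step 4: on BLACK (6,9): turn L to W, flip to white, move to (6,8). |black|=3 — new cell
Step 5: on WHITE (6,8): turn R to N, flip to black, move to (5,8). |black|=4 — new cell
Step 6: on WHITE (5,8): turn R to E, flip to black, move to (5,9). |black|=5 — new cell
Step 7: on WHITE (5,9): turn R to S, flip to black, move to (6,9). |black|=6 — REVISIT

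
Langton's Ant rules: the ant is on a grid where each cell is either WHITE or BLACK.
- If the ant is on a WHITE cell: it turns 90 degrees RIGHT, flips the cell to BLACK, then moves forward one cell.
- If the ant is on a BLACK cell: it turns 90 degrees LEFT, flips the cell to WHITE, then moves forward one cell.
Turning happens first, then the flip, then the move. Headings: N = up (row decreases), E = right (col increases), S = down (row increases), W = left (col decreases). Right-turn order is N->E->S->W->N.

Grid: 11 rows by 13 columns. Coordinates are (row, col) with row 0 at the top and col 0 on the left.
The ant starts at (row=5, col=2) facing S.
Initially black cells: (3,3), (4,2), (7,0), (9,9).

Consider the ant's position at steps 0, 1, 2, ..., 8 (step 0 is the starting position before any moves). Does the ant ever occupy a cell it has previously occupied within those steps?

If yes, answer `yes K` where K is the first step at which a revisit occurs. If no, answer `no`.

Answer: no

Derivation:
Step 1: on WHITE (5,2): turn R to W, flip to black, move to (5,1). |black|=5 — new cell
Step 2: on WHITE (5,1): turn R to N, flip to black, move to (4,1). |black|=6 — new cell
Step 3: on WHITE (4,1): turn R to E, flip to black, move to (4,2). |black|=7 — new cell
Step 4: on BLACK (4,2): turn L to N, flip to white, move to (3,2). |black|=6 — new cell
Step 5: on WHITE (3,2): turn R to E, flip to black, move to (3,3). |black|=7 — new cell
Step 6: on BLACK (3,3): turn L to N, flip to white, move to (2,3). |black|=6 — new cell
Step 7: on WHITE (2,3): turn R to E, flip to black, move to (2,4). |black|=7 — new cell
Step 8: on WHITE (2,4): turn R to S, flip to black, move to (3,4). |black|=8 — new cell
No revisit within 8 steps.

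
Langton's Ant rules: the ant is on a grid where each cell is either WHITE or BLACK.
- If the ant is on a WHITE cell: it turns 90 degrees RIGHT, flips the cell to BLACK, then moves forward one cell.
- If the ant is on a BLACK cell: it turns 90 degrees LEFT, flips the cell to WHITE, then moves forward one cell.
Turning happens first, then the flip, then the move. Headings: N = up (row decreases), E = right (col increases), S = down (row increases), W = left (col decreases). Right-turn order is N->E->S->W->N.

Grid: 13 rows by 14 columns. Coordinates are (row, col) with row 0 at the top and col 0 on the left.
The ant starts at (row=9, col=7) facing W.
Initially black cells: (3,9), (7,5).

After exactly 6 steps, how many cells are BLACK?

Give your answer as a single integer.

Answer: 6

Derivation:
Step 1: on WHITE (9,7): turn R to N, flip to black, move to (8,7). |black|=3
Step 2: on WHITE (8,7): turn R to E, flip to black, move to (8,8). |black|=4
Step 3: on WHITE (8,8): turn R to S, flip to black, move to (9,8). |black|=5
Step 4: on WHITE (9,8): turn R to W, flip to black, move to (9,7). |black|=6
Step 5: on BLACK (9,7): turn L to S, flip to white, move to (10,7). |black|=5
Step 6: on WHITE (10,7): turn R to W, flip to black, move to (10,6). |black|=6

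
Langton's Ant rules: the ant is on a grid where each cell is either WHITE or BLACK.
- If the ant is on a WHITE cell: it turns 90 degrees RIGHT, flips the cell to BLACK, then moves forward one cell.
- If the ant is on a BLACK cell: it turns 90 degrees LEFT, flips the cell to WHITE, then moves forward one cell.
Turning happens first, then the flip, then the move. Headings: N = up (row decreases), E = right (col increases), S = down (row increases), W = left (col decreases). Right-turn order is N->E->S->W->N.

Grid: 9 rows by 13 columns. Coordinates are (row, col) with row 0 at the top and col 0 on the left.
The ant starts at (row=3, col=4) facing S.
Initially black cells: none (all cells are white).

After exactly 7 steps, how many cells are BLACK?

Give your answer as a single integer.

Step 1: on WHITE (3,4): turn R to W, flip to black, move to (3,3). |black|=1
Step 2: on WHITE (3,3): turn R to N, flip to black, move to (2,3). |black|=2
Step 3: on WHITE (2,3): turn R to E, flip to black, move to (2,4). |black|=3
Step 4: on WHITE (2,4): turn R to S, flip to black, move to (3,4). |black|=4
Step 5: on BLACK (3,4): turn L to E, flip to white, move to (3,5). |black|=3
Step 6: on WHITE (3,5): turn R to S, flip to black, move to (4,5). |black|=4
Step 7: on WHITE (4,5): turn R to W, flip to black, move to (4,4). |black|=5

Answer: 5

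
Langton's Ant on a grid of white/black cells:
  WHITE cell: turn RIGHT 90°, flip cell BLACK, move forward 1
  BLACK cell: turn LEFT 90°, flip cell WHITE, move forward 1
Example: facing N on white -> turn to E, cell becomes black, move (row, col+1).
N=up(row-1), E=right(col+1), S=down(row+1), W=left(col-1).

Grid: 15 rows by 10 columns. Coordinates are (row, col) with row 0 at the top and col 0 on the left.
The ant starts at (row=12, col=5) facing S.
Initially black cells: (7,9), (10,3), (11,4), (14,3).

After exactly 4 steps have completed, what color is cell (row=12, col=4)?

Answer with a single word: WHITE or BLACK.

Step 1: on WHITE (12,5): turn R to W, flip to black, move to (12,4). |black|=5
Step 2: on WHITE (12,4): turn R to N, flip to black, move to (11,4). |black|=6
Step 3: on BLACK (11,4): turn L to W, flip to white, move to (11,3). |black|=5
Step 4: on WHITE (11,3): turn R to N, flip to black, move to (10,3). |black|=6

Answer: BLACK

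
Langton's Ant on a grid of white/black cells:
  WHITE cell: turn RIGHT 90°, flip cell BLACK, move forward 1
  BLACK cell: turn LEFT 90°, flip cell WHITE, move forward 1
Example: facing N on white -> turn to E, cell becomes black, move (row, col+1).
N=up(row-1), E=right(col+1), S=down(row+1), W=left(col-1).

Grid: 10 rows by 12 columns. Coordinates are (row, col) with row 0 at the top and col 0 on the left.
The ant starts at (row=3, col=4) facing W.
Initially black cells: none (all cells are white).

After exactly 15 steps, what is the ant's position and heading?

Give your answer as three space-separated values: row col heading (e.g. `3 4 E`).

Step 1: on WHITE (3,4): turn R to N, flip to black, move to (2,4). |black|=1
Step 2: on WHITE (2,4): turn R to E, flip to black, move to (2,5). |black|=2
Step 3: on WHITE (2,5): turn R to S, flip to black, move to (3,5). |black|=3
Step 4: on WHITE (3,5): turn R to W, flip to black, move to (3,4). |black|=4
Step 5: on BLACK (3,4): turn L to S, flip to white, move to (4,4). |black|=3
Step 6: on WHITE (4,4): turn R to W, flip to black, move to (4,3). |black|=4
Step 7: on WHITE (4,3): turn R to N, flip to black, move to (3,3). |black|=5
Step 8: on WHITE (3,3): turn R to E, flip to black, move to (3,4). |black|=6
Step 9: on WHITE (3,4): turn R to S, flip to black, move to (4,4). |black|=7
Step 10: on BLACK (4,4): turn L to E, flip to white, move to (4,5). |black|=6
Step 11: on WHITE (4,5): turn R to S, flip to black, move to (5,5). |black|=7
Step 12: on WHITE (5,5): turn R to W, flip to black, move to (5,4). |black|=8
Step 13: on WHITE (5,4): turn R to N, flip to black, move to (4,4). |black|=9
Step 14: on WHITE (4,4): turn R to E, flip to black, move to (4,5). |black|=10
Step 15: on BLACK (4,5): turn L to N, flip to white, move to (3,5). |black|=9

Answer: 3 5 N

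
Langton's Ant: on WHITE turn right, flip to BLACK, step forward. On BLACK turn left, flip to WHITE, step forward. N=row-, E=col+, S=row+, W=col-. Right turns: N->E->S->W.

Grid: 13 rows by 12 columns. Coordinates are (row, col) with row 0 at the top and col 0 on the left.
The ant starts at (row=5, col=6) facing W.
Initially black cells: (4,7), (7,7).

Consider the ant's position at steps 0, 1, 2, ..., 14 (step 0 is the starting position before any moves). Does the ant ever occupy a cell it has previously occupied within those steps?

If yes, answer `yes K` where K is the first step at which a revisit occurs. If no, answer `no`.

Answer: yes 6

Derivation:
Step 1: on WHITE (5,6): turn R to N, flip to black, move to (4,6). |black|=3 — new cell
Step 2: on WHITE (4,6): turn R to E, flip to black, move to (4,7). |black|=4 — new cell
Step 3: on BLACK (4,7): turn L to N, flip to white, move to (3,7). |black|=3 — new cell
Step 4: on WHITE (3,7): turn R to E, flip to black, move to (3,8). |black|=4 — new cell
Step 5: on WHITE (3,8): turn R to S, flip to black, move to (4,8). |black|=5 — new cell
Step 6: on WHITE (4,8): turn R to W, flip to black, move to (4,7). |black|=6 — REVISIT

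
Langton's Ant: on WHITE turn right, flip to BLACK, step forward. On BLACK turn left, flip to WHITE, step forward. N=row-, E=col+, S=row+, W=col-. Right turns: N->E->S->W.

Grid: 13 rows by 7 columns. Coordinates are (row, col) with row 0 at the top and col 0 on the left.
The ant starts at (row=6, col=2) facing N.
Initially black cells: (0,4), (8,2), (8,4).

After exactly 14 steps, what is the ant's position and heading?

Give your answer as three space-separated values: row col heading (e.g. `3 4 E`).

Answer: 7 1 S

Derivation:
Step 1: on WHITE (6,2): turn R to E, flip to black, move to (6,3). |black|=4
Step 2: on WHITE (6,3): turn R to S, flip to black, move to (7,3). |black|=5
Step 3: on WHITE (7,3): turn R to W, flip to black, move to (7,2). |black|=6
Step 4: on WHITE (7,2): turn R to N, flip to black, move to (6,2). |black|=7
Step 5: on BLACK (6,2): turn L to W, flip to white, move to (6,1). |black|=6
Step 6: on WHITE (6,1): turn R to N, flip to black, move to (5,1). |black|=7
Step 7: on WHITE (5,1): turn R to E, flip to black, move to (5,2). |black|=8
Step 8: on WHITE (5,2): turn R to S, flip to black, move to (6,2). |black|=9
Step 9: on WHITE (6,2): turn R to W, flip to black, move to (6,1). |black|=10
Step 10: on BLACK (6,1): turn L to S, flip to white, move to (7,1). |black|=9
Step 11: on WHITE (7,1): turn R to W, flip to black, move to (7,0). |black|=10
Step 12: on WHITE (7,0): turn R to N, flip to black, move to (6,0). |black|=11
Step 13: on WHITE (6,0): turn R to E, flip to black, move to (6,1). |black|=12
Step 14: on WHITE (6,1): turn R to S, flip to black, move to (7,1). |black|=13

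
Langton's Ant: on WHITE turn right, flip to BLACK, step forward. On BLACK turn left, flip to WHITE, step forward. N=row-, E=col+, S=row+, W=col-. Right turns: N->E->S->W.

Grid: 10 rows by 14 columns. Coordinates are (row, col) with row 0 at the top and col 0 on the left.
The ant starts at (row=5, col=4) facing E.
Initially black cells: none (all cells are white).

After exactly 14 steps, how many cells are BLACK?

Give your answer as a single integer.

Step 1: on WHITE (5,4): turn R to S, flip to black, move to (6,4). |black|=1
Step 2: on WHITE (6,4): turn R to W, flip to black, move to (6,3). |black|=2
Step 3: on WHITE (6,3): turn R to N, flip to black, move to (5,3). |black|=3
Step 4: on WHITE (5,3): turn R to E, flip to black, move to (5,4). |black|=4
Step 5: on BLACK (5,4): turn L to N, flip to white, move to (4,4). |black|=3
Step 6: on WHITE (4,4): turn R to E, flip to black, move to (4,5). |black|=4
Step 7: on WHITE (4,5): turn R to S, flip to black, move to (5,5). |black|=5
Step 8: on WHITE (5,5): turn R to W, flip to black, move to (5,4). |black|=6
Step 9: on WHITE (5,4): turn R to N, flip to black, move to (4,4). |black|=7
Step 10: on BLACK (4,4): turn L to W, flip to white, move to (4,3). |black|=6
Step 11: on WHITE (4,3): turn R to N, flip to black, move to (3,3). |black|=7
Step 12: on WHITE (3,3): turn R to E, flip to black, move to (3,4). |black|=8
Step 13: on WHITE (3,4): turn R to S, flip to black, move to (4,4). |black|=9
Step 14: on WHITE (4,4): turn R to W, flip to black, move to (4,3). |black|=10

Answer: 10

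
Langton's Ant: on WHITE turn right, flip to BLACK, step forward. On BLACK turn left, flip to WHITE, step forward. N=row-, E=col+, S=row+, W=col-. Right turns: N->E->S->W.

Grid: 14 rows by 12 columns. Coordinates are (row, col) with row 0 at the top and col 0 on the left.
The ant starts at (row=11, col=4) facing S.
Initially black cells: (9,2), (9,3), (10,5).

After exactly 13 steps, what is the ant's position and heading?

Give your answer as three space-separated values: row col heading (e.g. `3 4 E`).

Answer: 11 5 E

Derivation:
Step 1: on WHITE (11,4): turn R to W, flip to black, move to (11,3). |black|=4
Step 2: on WHITE (11,3): turn R to N, flip to black, move to (10,3). |black|=5
Step 3: on WHITE (10,3): turn R to E, flip to black, move to (10,4). |black|=6
Step 4: on WHITE (10,4): turn R to S, flip to black, move to (11,4). |black|=7
Step 5: on BLACK (11,4): turn L to E, flip to white, move to (11,5). |black|=6
Step 6: on WHITE (11,5): turn R to S, flip to black, move to (12,5). |black|=7
Step 7: on WHITE (12,5): turn R to W, flip to black, move to (12,4). |black|=8
Step 8: on WHITE (12,4): turn R to N, flip to black, move to (11,4). |black|=9
Step 9: on WHITE (11,4): turn R to E, flip to black, move to (11,5). |black|=10
Step 10: on BLACK (11,5): turn L to N, flip to white, move to (10,5). |black|=9
Step 11: on BLACK (10,5): turn L to W, flip to white, move to (10,4). |black|=8
Step 12: on BLACK (10,4): turn L to S, flip to white, move to (11,4). |black|=7
Step 13: on BLACK (11,4): turn L to E, flip to white, move to (11,5). |black|=6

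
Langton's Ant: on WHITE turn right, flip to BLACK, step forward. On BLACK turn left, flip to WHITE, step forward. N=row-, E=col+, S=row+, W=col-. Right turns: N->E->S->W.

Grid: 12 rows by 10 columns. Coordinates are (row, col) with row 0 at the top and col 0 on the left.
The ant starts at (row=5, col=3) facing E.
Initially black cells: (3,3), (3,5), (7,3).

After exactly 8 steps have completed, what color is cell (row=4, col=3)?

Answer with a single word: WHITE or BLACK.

Answer: BLACK

Derivation:
Step 1: on WHITE (5,3): turn R to S, flip to black, move to (6,3). |black|=4
Step 2: on WHITE (6,3): turn R to W, flip to black, move to (6,2). |black|=5
Step 3: on WHITE (6,2): turn R to N, flip to black, move to (5,2). |black|=6
Step 4: on WHITE (5,2): turn R to E, flip to black, move to (5,3). |black|=7
Step 5: on BLACK (5,3): turn L to N, flip to white, move to (4,3). |black|=6
Step 6: on WHITE (4,3): turn R to E, flip to black, move to (4,4). |black|=7
Step 7: on WHITE (4,4): turn R to S, flip to black, move to (5,4). |black|=8
Step 8: on WHITE (5,4): turn R to W, flip to black, move to (5,3). |black|=9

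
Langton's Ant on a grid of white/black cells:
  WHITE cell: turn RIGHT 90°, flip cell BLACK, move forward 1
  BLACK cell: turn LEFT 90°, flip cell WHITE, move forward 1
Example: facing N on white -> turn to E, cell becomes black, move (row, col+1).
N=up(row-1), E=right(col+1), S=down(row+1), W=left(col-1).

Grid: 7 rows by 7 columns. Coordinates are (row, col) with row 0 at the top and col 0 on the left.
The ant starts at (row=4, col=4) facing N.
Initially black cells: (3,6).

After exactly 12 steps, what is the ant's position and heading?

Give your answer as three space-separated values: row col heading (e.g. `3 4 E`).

Step 1: on WHITE (4,4): turn R to E, flip to black, move to (4,5). |black|=2
Step 2: on WHITE (4,5): turn R to S, flip to black, move to (5,5). |black|=3
Step 3: on WHITE (5,5): turn R to W, flip to black, move to (5,4). |black|=4
Step 4: on WHITE (5,4): turn R to N, flip to black, move to (4,4). |black|=5
Step 5: on BLACK (4,4): turn L to W, flip to white, move to (4,3). |black|=4
Step 6: on WHITE (4,3): turn R to N, flip to black, move to (3,3). |black|=5
Step 7: on WHITE (3,3): turn R to E, flip to black, move to (3,4). |black|=6
Step 8: on WHITE (3,4): turn R to S, flip to black, move to (4,4). |black|=7
Step 9: on WHITE (4,4): turn R to W, flip to black, move to (4,3). |black|=8
Step 10: on BLACK (4,3): turn L to S, flip to white, move to (5,3). |black|=7
Step 11: on WHITE (5,3): turn R to W, flip to black, move to (5,2). |black|=8
Step 12: on WHITE (5,2): turn R to N, flip to black, move to (4,2). |black|=9

Answer: 4 2 N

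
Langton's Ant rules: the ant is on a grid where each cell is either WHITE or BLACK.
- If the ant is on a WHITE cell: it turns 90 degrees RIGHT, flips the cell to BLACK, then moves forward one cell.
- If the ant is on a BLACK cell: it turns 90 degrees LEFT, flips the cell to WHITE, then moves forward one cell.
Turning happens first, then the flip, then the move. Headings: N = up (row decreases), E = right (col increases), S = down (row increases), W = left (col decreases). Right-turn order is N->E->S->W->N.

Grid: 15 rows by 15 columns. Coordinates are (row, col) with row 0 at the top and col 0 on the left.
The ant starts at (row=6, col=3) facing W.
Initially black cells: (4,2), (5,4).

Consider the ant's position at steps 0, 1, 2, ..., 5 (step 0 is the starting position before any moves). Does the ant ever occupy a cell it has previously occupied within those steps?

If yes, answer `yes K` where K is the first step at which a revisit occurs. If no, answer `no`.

Step 1: on WHITE (6,3): turn R to N, flip to black, move to (5,3). |black|=3 — new cell
Step 2: on WHITE (5,3): turn R to E, flip to black, move to (5,4). |black|=4 — new cell
Step 3: on BLACK (5,4): turn L to N, flip to white, move to (4,4). |black|=3 — new cell
Step 4: on WHITE (4,4): turn R to E, flip to black, move to (4,5). |black|=4 — new cell
Step 5: on WHITE (4,5): turn R to S, flip to black, move to (5,5). |black|=5 — new cell
No revisit within 5 steps.

Answer: no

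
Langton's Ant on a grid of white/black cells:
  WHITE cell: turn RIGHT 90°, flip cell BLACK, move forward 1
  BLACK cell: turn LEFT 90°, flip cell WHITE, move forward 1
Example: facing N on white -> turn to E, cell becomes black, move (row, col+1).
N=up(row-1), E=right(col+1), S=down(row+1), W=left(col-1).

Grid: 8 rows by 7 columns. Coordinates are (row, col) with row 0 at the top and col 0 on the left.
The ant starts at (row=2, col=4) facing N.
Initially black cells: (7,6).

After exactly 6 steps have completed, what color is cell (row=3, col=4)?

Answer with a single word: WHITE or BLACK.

Answer: BLACK

Derivation:
Step 1: on WHITE (2,4): turn R to E, flip to black, move to (2,5). |black|=2
Step 2: on WHITE (2,5): turn R to S, flip to black, move to (3,5). |black|=3
Step 3: on WHITE (3,5): turn R to W, flip to black, move to (3,4). |black|=4
Step 4: on WHITE (3,4): turn R to N, flip to black, move to (2,4). |black|=5
Step 5: on BLACK (2,4): turn L to W, flip to white, move to (2,3). |black|=4
Step 6: on WHITE (2,3): turn R to N, flip to black, move to (1,3). |black|=5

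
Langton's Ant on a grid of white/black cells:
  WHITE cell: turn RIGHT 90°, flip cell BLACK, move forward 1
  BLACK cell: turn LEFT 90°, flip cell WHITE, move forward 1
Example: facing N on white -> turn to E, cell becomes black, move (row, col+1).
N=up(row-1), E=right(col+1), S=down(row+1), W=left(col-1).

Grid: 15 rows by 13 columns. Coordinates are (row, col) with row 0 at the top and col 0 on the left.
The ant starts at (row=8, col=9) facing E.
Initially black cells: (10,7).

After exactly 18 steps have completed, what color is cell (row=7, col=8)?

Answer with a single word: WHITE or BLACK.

Step 1: on WHITE (8,9): turn R to S, flip to black, move to (9,9). |black|=2
Step 2: on WHITE (9,9): turn R to W, flip to black, move to (9,8). |black|=3
Step 3: on WHITE (9,8): turn R to N, flip to black, move to (8,8). |black|=4
Step 4: on WHITE (8,8): turn R to E, flip to black, move to (8,9). |black|=5
Step 5: on BLACK (8,9): turn L to N, flip to white, move to (7,9). |black|=4
Step 6: on WHITE (7,9): turn R to E, flip to black, move to (7,10). |black|=5
Step 7: on WHITE (7,10): turn R to S, flip to black, move to (8,10). |black|=6
Step 8: on WHITE (8,10): turn R to W, flip to black, move to (8,9). |black|=7
Step 9: on WHITE (8,9): turn R to N, flip to black, move to (7,9). |black|=8
Step 10: on BLACK (7,9): turn L to W, flip to white, move to (7,8). |black|=7
Step 11: on WHITE (7,8): turn R to N, flip to black, move to (6,8). |black|=8
Step 12: on WHITE (6,8): turn R to E, flip to black, move to (6,9). |black|=9
Step 13: on WHITE (6,9): turn R to S, flip to black, move to (7,9). |black|=10
Step 14: on WHITE (7,9): turn R to W, flip to black, move to (7,8). |black|=11
Step 15: on BLACK (7,8): turn L to S, flip to white, move to (8,8). |black|=10
Step 16: on BLACK (8,8): turn L to E, flip to white, move to (8,9). |black|=9
Step 17: on BLACK (8,9): turn L to N, flip to white, move to (7,9). |black|=8
Step 18: on BLACK (7,9): turn L to W, flip to white, move to (7,8). |black|=7

Answer: WHITE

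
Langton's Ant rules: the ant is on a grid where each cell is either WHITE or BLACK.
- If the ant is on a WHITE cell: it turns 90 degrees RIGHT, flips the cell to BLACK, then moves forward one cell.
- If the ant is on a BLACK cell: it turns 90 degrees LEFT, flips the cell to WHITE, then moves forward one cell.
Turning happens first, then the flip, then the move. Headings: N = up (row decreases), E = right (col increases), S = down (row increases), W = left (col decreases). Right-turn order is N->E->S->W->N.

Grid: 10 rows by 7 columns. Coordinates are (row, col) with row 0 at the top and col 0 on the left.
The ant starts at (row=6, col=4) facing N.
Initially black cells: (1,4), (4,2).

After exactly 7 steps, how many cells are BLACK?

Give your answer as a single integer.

Answer: 7

Derivation:
Step 1: on WHITE (6,4): turn R to E, flip to black, move to (6,5). |black|=3
Step 2: on WHITE (6,5): turn R to S, flip to black, move to (7,5). |black|=4
Step 3: on WHITE (7,5): turn R to W, flip to black, move to (7,4). |black|=5
Step 4: on WHITE (7,4): turn R to N, flip to black, move to (6,4). |black|=6
Step 5: on BLACK (6,4): turn L to W, flip to white, move to (6,3). |black|=5
Step 6: on WHITE (6,3): turn R to N, flip to black, move to (5,3). |black|=6
Step 7: on WHITE (5,3): turn R to E, flip to black, move to (5,4). |black|=7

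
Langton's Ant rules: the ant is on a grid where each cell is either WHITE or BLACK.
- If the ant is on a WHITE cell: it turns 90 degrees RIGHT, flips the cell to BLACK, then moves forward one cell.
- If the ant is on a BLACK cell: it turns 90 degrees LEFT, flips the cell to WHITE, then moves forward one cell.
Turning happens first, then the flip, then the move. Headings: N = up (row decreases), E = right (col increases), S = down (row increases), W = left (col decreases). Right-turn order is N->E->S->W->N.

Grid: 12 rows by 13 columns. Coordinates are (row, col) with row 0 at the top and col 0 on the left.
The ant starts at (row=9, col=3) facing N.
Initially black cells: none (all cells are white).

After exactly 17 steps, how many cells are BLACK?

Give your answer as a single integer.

Answer: 7

Derivation:
Step 1: on WHITE (9,3): turn R to E, flip to black, move to (9,4). |black|=1
Step 2: on WHITE (9,4): turn R to S, flip to black, move to (10,4). |black|=2
Step 3: on WHITE (10,4): turn R to W, flip to black, move to (10,3). |black|=3
Step 4: on WHITE (10,3): turn R to N, flip to black, move to (9,3). |black|=4
Step 5: on BLACK (9,3): turn L to W, flip to white, move to (9,2). |black|=3
Step 6: on WHITE (9,2): turn R to N, flip to black, move to (8,2). |black|=4
Step 7: on WHITE (8,2): turn R to E, flip to black, move to (8,3). |black|=5
Step 8: on WHITE (8,3): turn R to S, flip to black, move to (9,3). |black|=6
Step 9: on WHITE (9,3): turn R to W, flip to black, move to (9,2). |black|=7
Step 10: on BLACK (9,2): turn L to S, flip to white, move to (10,2). |black|=6
Step 11: on WHITE (10,2): turn R to W, flip to black, move to (10,1). |black|=7
Step 12: on WHITE (10,1): turn R to N, flip to black, move to (9,1). |black|=8
Step 13: on WHITE (9,1): turn R to E, flip to black, move to (9,2). |black|=9
Step 14: on WHITE (9,2): turn R to S, flip to black, move to (10,2). |black|=10
Step 15: on BLACK (10,2): turn L to E, flip to white, move to (10,3). |black|=9
Step 16: on BLACK (10,3): turn L to N, flip to white, move to (9,3). |black|=8
Step 17: on BLACK (9,3): turn L to W, flip to white, move to (9,2). |black|=7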